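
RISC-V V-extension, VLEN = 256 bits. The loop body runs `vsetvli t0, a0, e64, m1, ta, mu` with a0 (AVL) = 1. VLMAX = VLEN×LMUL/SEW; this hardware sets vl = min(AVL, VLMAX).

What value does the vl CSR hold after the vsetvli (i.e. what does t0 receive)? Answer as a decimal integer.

VLMAX = VLEN×LMUL/SEW = 256×1/64 = 4
vl = min(AVL, VLMAX) = min(1, 4) = 1

vl = 1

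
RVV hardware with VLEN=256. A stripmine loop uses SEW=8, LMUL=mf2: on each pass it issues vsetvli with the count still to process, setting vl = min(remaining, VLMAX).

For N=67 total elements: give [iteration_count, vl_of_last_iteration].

[iterations, last_vl] = [5, 3]

lanes per group: 256·1/2/8 = 16
N=67: ⌈67/16⌉ = 5 iters; last vl = 67 − 4×16 = 3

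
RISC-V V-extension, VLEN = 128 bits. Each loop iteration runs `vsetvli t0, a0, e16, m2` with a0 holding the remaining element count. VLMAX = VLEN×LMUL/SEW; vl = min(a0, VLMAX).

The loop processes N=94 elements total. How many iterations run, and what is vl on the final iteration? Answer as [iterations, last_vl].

[iterations, last_vl] = [6, 14]

VLMAX = VLEN×LMUL/SEW = 128×2/16 = 16
iterations = ceil(94/16) = 6; final-pass vl = 14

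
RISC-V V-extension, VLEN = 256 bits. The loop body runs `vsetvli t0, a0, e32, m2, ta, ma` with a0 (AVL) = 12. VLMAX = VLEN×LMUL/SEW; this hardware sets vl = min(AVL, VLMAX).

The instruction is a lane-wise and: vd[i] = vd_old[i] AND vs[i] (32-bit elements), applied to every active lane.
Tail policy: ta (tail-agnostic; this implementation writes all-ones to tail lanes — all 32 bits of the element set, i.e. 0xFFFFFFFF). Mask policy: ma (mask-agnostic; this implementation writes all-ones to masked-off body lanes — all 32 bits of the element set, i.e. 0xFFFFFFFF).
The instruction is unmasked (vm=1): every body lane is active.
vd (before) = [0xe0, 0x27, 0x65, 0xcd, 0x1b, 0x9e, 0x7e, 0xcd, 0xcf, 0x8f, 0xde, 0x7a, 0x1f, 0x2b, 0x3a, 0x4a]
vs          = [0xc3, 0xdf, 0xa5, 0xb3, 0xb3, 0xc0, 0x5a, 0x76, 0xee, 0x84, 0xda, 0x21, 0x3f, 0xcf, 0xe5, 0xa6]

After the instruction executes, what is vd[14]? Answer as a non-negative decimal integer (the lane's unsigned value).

lanes per group: 256·2/32 = 16
vl ← min(12, 16) = 12
lane  0: and(0xe0,0xc3) ⇒ 0xc0
lane  1: and(0x27,0xdf) ⇒ 0x07
lane  2: and(0x65,0xa5) ⇒ 0x25
lane  3: and(0xcd,0xb3) ⇒ 0x81
lane  4: and(0x1b,0xb3) ⇒ 0x13
lane  5: and(0x9e,0xc0) ⇒ 0x80
lane  6: and(0x7e,0x5a) ⇒ 0x5a
lane  7: and(0xcd,0x76) ⇒ 0x44
lane  8: and(0xcf,0xee) ⇒ 0xce
lane  9: and(0x8f,0x84) ⇒ 0x84
lane 10: and(0xde,0xda) ⇒ 0xda
lane 11: and(0x7a,0x21) ⇒ 0x20
lane 12: tail/ones ⇒ 0xffffffff
lane 13: tail/ones ⇒ 0xffffffff
lane 14: tail/ones ⇒ 0xffffffff
lane 15: tail/ones ⇒ 0xffffffff

vd[14] = 4294967295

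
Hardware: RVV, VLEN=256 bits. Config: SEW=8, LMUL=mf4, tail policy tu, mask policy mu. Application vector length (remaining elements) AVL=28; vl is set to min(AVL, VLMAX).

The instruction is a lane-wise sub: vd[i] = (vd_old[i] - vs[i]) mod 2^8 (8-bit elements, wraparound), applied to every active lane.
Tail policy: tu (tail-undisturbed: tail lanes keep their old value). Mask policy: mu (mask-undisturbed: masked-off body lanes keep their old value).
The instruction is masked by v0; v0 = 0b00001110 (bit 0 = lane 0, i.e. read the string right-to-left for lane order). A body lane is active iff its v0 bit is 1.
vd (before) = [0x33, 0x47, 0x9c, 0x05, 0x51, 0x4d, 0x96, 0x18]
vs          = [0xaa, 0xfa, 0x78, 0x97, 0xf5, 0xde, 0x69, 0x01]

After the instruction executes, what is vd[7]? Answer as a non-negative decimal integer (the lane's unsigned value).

vd[7] = 24

lanes per group: 256·1/4/8 = 8
AVL=28 > VLMAX=8, so vl = 8
  i=0: mask-off/keep → 51
  i=1: sub(0x47,0xfa) → 77
  i=2: sub(0x9c,0x78) → 36
  i=3: sub(0x05,0x97) → 110
  i=4: mask-off/keep → 81
  i=5: mask-off/keep → 77
  i=6: mask-off/keep → 150
  i=7: mask-off/keep → 24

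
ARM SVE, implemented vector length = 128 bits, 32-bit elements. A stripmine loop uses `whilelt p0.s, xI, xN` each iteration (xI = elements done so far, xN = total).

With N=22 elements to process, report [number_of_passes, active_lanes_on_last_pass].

[iterations, last_vl] = [6, 2]

lane count: 128 div 32 = 4
iterations = ceil(22/4) = 6; final-pass vl = 2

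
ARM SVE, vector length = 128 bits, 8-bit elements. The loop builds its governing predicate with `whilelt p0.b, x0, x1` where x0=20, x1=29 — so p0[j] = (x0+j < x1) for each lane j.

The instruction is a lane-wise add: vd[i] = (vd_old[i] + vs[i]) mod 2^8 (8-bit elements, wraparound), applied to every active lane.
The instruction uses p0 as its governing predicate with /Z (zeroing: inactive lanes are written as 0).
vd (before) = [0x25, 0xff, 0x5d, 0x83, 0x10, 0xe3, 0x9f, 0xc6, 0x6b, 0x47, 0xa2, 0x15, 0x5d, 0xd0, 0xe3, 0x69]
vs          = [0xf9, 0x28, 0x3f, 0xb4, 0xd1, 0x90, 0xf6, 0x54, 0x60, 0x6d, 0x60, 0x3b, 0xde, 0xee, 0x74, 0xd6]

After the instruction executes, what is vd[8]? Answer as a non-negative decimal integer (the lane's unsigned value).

vd[8] = 203

128-bit reg / 8-bit elem → 16 lanes
active while 20+j < 29, i.e. j ∈ [0,9) capped at 16 ⇒ 9
lane  0: add(0x25,0xf9) ⇒ 0x1e
lane  1: add(0xff,0x28) ⇒ 0x27
lane  2: add(0x5d,0x3f) ⇒ 0x9c
lane  3: add(0x83,0xb4) ⇒ 0x37
lane  4: add(0x10,0xd1) ⇒ 0xe1
lane  5: add(0xe3,0x90) ⇒ 0x73
lane  6: add(0x9f,0xf6) ⇒ 0x95
lane  7: add(0xc6,0x54) ⇒ 0x1a
lane  8: add(0x6b,0x60) ⇒ 0xcb
lane  9: tail/zero ⇒ 0x00
lane 10: tail/zero ⇒ 0x00
lane 11: tail/zero ⇒ 0x00
lane 12: tail/zero ⇒ 0x00
lane 13: tail/zero ⇒ 0x00
lane 14: tail/zero ⇒ 0x00
lane 15: tail/zero ⇒ 0x00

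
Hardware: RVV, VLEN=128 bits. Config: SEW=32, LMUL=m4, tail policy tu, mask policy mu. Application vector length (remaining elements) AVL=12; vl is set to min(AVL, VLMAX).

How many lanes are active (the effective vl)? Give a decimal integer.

lanes per group: 128·4/32 = 16
AVL=12 ≤ VLMAX=16, so vl = 12

vl = 12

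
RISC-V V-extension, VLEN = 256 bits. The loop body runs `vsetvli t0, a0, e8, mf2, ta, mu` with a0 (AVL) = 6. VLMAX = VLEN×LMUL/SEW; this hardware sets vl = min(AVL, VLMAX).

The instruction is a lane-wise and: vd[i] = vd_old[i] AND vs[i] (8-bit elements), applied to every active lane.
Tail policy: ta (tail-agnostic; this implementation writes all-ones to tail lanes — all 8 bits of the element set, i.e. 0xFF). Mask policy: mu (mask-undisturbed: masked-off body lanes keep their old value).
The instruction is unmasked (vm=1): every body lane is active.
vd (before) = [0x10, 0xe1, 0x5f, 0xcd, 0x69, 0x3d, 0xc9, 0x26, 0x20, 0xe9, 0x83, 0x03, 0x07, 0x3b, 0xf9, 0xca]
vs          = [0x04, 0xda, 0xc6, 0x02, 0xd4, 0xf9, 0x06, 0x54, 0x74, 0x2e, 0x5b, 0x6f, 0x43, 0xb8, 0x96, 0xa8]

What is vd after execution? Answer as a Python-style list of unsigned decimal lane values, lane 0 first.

vd = [0, 192, 70, 0, 64, 57, 255, 255, 255, 255, 255, 255, 255, 255, 255, 255]

VLMAX = VLEN×LMUL/SEW = 256×1/2/8 = 16
AVL=6 ≤ VLMAX=16, so vl = 6
  i=0: and(0x10,0x04) → 0
  i=1: and(0xe1,0xda) → 192
  i=2: and(0x5f,0xc6) → 70
  i=3: and(0xcd,0x02) → 0
  i=4: and(0x69,0xd4) → 64
  i=5: and(0x3d,0xf9) → 57
  i=6: tail/ones → 255
  i=7: tail/ones → 255
  i=8: tail/ones → 255
  i=9: tail/ones → 255
  i=10: tail/ones → 255
  i=11: tail/ones → 255
  i=12: tail/ones → 255
  i=13: tail/ones → 255
  i=14: tail/ones → 255
  i=15: tail/ones → 255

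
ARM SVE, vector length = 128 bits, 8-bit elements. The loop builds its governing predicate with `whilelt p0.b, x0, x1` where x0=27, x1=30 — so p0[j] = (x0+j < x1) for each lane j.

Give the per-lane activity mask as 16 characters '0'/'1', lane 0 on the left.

predicate = 1110000000000000

register lanes = 128/8 = 16
whilelt: lane j active iff 27+j < 30 → j < 3 → 3 active
bits (lane 0 leftmost): 1110000000000000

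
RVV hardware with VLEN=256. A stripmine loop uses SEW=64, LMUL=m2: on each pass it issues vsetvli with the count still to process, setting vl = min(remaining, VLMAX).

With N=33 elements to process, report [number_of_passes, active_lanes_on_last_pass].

[iterations, last_vl] = [5, 1]

VLMAX = VLEN×LMUL/SEW = 256×2/64 = 8
33 elements at 8/iter → 5 passes, remainder 1 on the last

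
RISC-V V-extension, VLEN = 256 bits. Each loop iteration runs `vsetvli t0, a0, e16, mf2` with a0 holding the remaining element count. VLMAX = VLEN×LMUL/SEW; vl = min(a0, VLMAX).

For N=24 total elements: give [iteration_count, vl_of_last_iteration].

[iterations, last_vl] = [3, 8]

VLMAX = VLEN×LMUL/SEW = 256×1/2/16 = 8
N=24: ⌈24/8⌉ = 3 iters; last vl = 24 − 2×8 = 8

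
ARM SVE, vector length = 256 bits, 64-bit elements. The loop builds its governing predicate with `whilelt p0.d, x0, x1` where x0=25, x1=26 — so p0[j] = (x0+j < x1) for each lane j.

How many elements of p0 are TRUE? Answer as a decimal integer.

256-bit reg / 64-bit elem → 4 lanes
active while 25+j < 26, i.e. j ∈ [0,1) capped at 4 ⇒ 1

vl = 1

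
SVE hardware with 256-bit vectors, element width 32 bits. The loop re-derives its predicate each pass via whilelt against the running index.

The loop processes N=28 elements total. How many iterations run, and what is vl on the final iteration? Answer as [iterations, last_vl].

[iterations, last_vl] = [4, 4]

lane count: 256 div 32 = 8
iterations = ceil(28/8) = 4; final-pass vl = 4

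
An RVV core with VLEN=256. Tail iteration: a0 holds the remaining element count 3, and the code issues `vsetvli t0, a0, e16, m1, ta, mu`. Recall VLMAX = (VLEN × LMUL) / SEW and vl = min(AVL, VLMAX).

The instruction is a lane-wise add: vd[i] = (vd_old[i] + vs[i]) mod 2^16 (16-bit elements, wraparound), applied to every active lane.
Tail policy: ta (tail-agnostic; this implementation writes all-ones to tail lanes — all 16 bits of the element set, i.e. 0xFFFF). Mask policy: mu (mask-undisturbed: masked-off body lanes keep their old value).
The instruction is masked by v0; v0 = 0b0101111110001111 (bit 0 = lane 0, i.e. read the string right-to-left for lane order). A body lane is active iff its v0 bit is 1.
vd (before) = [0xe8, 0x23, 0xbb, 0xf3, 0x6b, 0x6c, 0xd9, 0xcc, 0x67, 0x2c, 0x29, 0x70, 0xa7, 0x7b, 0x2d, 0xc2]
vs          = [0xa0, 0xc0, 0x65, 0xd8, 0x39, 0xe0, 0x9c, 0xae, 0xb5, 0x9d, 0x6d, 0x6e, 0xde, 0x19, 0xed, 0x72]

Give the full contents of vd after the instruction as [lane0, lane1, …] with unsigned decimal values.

vd = [392, 227, 288, 65535, 65535, 65535, 65535, 65535, 65535, 65535, 65535, 65535, 65535, 65535, 65535, 65535]

VLMAX = VLEN×LMUL/SEW = 256×1/16 = 16
vl = min(AVL, VLMAX) = min(3, 16) = 3
[0] add(0xe8,0xa0) = 0x188
[1] add(0x23,0xc0) = 0xe3
[2] add(0xbb,0x65) = 0x120
[3] tail/ones = 0xffff
[4] tail/ones = 0xffff
[5] tail/ones = 0xffff
[6] tail/ones = 0xffff
[7] tail/ones = 0xffff
[8] tail/ones = 0xffff
[9] tail/ones = 0xffff
[10] tail/ones = 0xffff
[11] tail/ones = 0xffff
[12] tail/ones = 0xffff
[13] tail/ones = 0xffff
[14] tail/ones = 0xffff
[15] tail/ones = 0xffff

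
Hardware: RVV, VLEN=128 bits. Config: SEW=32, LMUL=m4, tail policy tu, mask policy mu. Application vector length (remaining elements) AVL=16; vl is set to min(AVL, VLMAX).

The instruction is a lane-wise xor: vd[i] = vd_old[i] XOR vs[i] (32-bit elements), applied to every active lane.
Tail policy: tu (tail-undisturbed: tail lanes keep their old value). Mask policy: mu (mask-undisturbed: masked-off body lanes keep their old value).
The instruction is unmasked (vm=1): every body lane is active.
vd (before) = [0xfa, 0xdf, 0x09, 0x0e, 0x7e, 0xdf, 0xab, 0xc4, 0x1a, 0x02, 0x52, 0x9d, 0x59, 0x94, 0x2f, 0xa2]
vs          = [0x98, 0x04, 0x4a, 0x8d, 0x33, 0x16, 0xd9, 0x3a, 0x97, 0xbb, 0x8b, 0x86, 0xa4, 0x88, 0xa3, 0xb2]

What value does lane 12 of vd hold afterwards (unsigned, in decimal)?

vd[12] = 253

lanes per group: 128·4/32 = 16
vl ← min(16, 16) = 16
lane  0: xor(0xfa,0x98) ⇒ 0x62
lane  1: xor(0xdf,0x04) ⇒ 0xdb
lane  2: xor(0x09,0x4a) ⇒ 0x43
lane  3: xor(0x0e,0x8d) ⇒ 0x83
lane  4: xor(0x7e,0x33) ⇒ 0x4d
lane  5: xor(0xdf,0x16) ⇒ 0xc9
lane  6: xor(0xab,0xd9) ⇒ 0x72
lane  7: xor(0xc4,0x3a) ⇒ 0xfe
lane  8: xor(0x1a,0x97) ⇒ 0x8d
lane  9: xor(0x02,0xbb) ⇒ 0xb9
lane 10: xor(0x52,0x8b) ⇒ 0xd9
lane 11: xor(0x9d,0x86) ⇒ 0x1b
lane 12: xor(0x59,0xa4) ⇒ 0xfd
lane 13: xor(0x94,0x88) ⇒ 0x1c
lane 14: xor(0x2f,0xa3) ⇒ 0x8c
lane 15: xor(0xa2,0xb2) ⇒ 0x10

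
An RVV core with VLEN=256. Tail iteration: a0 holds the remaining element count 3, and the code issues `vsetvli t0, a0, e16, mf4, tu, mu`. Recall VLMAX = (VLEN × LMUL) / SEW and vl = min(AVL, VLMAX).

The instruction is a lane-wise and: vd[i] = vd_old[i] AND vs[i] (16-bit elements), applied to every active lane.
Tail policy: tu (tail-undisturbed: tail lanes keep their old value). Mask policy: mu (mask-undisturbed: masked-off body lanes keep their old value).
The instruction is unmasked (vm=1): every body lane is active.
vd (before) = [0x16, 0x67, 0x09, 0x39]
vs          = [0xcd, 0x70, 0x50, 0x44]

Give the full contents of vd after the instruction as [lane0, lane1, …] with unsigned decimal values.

vd = [4, 96, 0, 57]

VLMAX = VLEN×LMUL/SEW = 256×1/4/16 = 4
vl ← min(3, 4) = 3
vd[0] and(0x16,0xcd) -> 0x04
vd[1] and(0x67,0x70) -> 0x60
vd[2] and(0x09,0x50) -> 0x00
vd[3] tail/keep -> 0x39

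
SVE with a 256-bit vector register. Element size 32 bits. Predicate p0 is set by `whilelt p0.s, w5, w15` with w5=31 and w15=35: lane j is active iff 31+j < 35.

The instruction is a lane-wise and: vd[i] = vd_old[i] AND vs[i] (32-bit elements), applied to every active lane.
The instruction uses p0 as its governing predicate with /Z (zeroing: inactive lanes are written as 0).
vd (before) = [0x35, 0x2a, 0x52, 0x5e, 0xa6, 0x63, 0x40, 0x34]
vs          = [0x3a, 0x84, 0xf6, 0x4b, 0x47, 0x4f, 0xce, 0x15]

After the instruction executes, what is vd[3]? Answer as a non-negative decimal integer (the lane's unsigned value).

register lanes = 256/32 = 8
active while 31+j < 35, i.e. j ∈ [0,4) capped at 8 ⇒ 4
vd[0] and(0x35,0x3a) -> 0x30
vd[1] and(0x2a,0x84) -> 0x00
vd[2] and(0x52,0xf6) -> 0x52
vd[3] and(0x5e,0x4b) -> 0x4a
vd[4] tail/zero -> 0x00
vd[5] tail/zero -> 0x00
vd[6] tail/zero -> 0x00
vd[7] tail/zero -> 0x00

vd[3] = 74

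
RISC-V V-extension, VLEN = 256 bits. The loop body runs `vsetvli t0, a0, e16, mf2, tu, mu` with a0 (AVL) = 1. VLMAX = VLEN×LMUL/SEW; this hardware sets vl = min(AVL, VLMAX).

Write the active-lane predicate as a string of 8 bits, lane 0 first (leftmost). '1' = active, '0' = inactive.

VLMAX = VLEN×LMUL/SEW = 256×1/2/16 = 8
vl ← min(1, 8) = 1
bits (lane 0 leftmost): 10000000

predicate = 10000000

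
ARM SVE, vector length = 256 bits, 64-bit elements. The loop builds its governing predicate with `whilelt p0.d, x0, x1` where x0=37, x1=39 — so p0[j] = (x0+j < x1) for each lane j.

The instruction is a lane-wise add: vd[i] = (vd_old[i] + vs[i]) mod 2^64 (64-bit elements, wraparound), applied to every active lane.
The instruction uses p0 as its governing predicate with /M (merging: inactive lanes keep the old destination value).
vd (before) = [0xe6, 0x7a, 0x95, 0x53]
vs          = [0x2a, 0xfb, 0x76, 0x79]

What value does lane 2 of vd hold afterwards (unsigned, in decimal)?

256-bit reg / 64-bit elem → 4 lanes
active while 37+j < 39, i.e. j ∈ [0,2) capped at 4 ⇒ 2
[0] add(0xe6,0x2a) = 0x110
[1] add(0x7a,0xfb) = 0x175
[2] tail/keep = 0x95
[3] tail/keep = 0x53

vd[2] = 149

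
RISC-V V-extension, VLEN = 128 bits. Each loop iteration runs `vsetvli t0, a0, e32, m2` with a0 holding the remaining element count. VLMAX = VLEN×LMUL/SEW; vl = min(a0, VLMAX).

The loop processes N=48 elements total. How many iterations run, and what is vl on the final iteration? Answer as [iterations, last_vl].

lanes per group: 128·2/32 = 8
N=48: ⌈48/8⌉ = 6 iters; last vl = 48 − 5×8 = 8

[iterations, last_vl] = [6, 8]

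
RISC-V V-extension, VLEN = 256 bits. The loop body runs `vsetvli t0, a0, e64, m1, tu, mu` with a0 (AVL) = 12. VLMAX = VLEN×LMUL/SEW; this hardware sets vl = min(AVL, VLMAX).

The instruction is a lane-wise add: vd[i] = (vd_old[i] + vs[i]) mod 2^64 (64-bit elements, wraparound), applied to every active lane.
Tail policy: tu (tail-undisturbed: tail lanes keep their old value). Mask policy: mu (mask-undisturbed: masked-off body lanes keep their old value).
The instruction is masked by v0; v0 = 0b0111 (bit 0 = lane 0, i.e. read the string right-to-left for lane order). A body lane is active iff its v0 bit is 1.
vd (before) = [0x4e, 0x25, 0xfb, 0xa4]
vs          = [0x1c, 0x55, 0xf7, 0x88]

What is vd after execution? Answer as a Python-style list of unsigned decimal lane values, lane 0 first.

lanes per group: 256·1/64 = 4
vl ← min(12, 4) = 4
  i=0: add(0x4e,0x1c) → 106
  i=1: add(0x25,0x55) → 122
  i=2: add(0xfb,0xf7) → 498
  i=3: mask-off/keep → 164

vd = [106, 122, 498, 164]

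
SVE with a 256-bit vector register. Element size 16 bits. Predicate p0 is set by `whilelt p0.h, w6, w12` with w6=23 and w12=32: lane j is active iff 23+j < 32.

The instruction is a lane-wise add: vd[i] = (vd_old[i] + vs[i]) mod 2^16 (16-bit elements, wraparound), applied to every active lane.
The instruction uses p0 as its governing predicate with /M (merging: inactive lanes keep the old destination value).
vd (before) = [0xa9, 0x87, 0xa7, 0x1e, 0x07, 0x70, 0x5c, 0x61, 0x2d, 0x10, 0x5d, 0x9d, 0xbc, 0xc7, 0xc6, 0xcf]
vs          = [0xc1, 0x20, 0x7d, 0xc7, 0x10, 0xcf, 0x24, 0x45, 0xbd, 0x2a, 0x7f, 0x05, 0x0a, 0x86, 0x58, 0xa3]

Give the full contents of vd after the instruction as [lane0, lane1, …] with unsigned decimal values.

vd = [362, 167, 292, 229, 23, 319, 128, 166, 234, 16, 93, 157, 188, 199, 198, 207]

register lanes = 256/16 = 16
p0[j] = (23+j < 32); true for j=0..8 → 9 lanes set
  i=0: add(0xa9,0xc1) → 362
  i=1: add(0x87,0x20) → 167
  i=2: add(0xa7,0x7d) → 292
  i=3: add(0x1e,0xc7) → 229
  i=4: add(0x07,0x10) → 23
  i=5: add(0x70,0xcf) → 319
  i=6: add(0x5c,0x24) → 128
  i=7: add(0x61,0x45) → 166
  i=8: add(0x2d,0xbd) → 234
  i=9: tail/keep → 16
  i=10: tail/keep → 93
  i=11: tail/keep → 157
  i=12: tail/keep → 188
  i=13: tail/keep → 199
  i=14: tail/keep → 198
  i=15: tail/keep → 207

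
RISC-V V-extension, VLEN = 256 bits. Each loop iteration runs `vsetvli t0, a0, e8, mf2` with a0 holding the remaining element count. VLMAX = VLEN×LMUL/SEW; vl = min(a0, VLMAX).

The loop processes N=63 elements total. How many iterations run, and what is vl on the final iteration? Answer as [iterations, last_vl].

lanes per group: 256·1/2/8 = 16
63 elements at 16/iter → 4 passes, remainder 15 on the last

[iterations, last_vl] = [4, 15]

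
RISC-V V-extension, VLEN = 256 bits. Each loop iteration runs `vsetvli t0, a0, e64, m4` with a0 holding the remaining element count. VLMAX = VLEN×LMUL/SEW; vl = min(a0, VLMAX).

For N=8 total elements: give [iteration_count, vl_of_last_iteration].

[iterations, last_vl] = [1, 8]

VLMAX = (256 × 4) / 64 = 16 lanes
N=8: ⌈8/16⌉ = 1 iters; last vl = 8 − 0×16 = 8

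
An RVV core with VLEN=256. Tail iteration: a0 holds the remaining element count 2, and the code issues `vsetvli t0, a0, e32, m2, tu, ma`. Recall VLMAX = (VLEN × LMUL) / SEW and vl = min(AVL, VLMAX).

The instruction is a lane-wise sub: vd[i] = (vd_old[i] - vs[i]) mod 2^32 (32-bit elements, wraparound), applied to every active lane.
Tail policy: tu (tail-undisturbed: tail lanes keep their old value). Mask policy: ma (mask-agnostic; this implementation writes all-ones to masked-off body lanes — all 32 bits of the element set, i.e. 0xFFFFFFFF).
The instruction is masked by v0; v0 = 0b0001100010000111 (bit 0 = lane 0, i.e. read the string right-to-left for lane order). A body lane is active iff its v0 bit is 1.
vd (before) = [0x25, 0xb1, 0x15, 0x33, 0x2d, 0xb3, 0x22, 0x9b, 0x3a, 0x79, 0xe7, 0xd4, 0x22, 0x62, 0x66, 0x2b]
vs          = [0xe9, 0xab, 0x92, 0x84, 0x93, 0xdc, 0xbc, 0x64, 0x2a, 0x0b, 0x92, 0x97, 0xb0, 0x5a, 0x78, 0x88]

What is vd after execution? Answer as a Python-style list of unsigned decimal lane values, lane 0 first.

VLMAX = (256 × 2) / 32 = 16 lanes
AVL=2 ≤ VLMAX=16, so vl = 2
lane  0: sub(0x25,0xe9) ⇒ 0xffffff3c
lane  1: sub(0xb1,0xab) ⇒ 0x06
lane  2: tail/keep ⇒ 0x15
lane  3: tail/keep ⇒ 0x33
lane  4: tail/keep ⇒ 0x2d
lane  5: tail/keep ⇒ 0xb3
lane  6: tail/keep ⇒ 0x22
lane  7: tail/keep ⇒ 0x9b
lane  8: tail/keep ⇒ 0x3a
lane  9: tail/keep ⇒ 0x79
lane 10: tail/keep ⇒ 0xe7
lane 11: tail/keep ⇒ 0xd4
lane 12: tail/keep ⇒ 0x22
lane 13: tail/keep ⇒ 0x62
lane 14: tail/keep ⇒ 0x66
lane 15: tail/keep ⇒ 0x2b

vd = [4294967100, 6, 21, 51, 45, 179, 34, 155, 58, 121, 231, 212, 34, 98, 102, 43]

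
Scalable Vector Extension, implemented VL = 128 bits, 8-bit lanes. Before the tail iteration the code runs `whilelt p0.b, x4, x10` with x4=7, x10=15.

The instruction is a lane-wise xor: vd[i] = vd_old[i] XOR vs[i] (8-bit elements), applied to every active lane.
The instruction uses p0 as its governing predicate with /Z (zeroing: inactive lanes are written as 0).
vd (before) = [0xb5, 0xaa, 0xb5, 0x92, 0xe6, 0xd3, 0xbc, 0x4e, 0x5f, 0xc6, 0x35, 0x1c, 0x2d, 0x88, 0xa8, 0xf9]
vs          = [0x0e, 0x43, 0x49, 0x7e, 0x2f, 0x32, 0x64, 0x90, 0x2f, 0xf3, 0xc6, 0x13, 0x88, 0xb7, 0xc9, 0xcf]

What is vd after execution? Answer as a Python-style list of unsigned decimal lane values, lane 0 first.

vd = [187, 233, 252, 236, 201, 225, 216, 222, 0, 0, 0, 0, 0, 0, 0, 0]

register lanes = 128/8 = 16
p0[j] = (7+j < 15); true for j=0..7 → 8 lanes set
vd[0] xor(0xb5,0x0e) -> 0xbb
vd[1] xor(0xaa,0x43) -> 0xe9
vd[2] xor(0xb5,0x49) -> 0xfc
vd[3] xor(0x92,0x7e) -> 0xec
vd[4] xor(0xe6,0x2f) -> 0xc9
vd[5] xor(0xd3,0x32) -> 0xe1
vd[6] xor(0xbc,0x64) -> 0xd8
vd[7] xor(0x4e,0x90) -> 0xde
vd[8] tail/zero -> 0x00
vd[9] tail/zero -> 0x00
vd[10] tail/zero -> 0x00
vd[11] tail/zero -> 0x00
vd[12] tail/zero -> 0x00
vd[13] tail/zero -> 0x00
vd[14] tail/zero -> 0x00
vd[15] tail/zero -> 0x00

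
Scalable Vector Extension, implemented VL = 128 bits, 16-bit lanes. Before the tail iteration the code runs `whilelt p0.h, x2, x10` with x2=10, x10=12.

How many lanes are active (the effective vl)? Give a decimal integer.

128-bit reg / 16-bit elem → 8 lanes
active while 10+j < 12, i.e. j ∈ [0,2) capped at 8 ⇒ 2

vl = 2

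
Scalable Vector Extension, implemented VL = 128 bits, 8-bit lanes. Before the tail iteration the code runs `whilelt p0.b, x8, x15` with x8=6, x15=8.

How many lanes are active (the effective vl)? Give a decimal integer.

lane count: 128 div 8 = 16
active while 6+j < 8, i.e. j ∈ [0,2) capped at 16 ⇒ 2

vl = 2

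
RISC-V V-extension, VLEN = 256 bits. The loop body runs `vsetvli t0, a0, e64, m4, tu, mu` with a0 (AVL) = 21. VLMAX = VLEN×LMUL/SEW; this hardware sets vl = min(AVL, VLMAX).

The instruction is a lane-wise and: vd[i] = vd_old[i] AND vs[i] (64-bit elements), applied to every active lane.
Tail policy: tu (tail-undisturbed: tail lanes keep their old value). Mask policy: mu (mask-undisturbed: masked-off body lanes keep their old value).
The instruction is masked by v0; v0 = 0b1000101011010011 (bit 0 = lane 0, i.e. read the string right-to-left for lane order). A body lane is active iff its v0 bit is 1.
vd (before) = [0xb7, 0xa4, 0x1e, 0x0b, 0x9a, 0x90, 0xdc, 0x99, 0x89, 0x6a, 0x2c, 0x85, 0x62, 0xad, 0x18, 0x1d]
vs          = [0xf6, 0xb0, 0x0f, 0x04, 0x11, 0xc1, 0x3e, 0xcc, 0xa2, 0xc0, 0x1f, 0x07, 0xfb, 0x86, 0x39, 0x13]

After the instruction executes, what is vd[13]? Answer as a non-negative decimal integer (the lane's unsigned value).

vd[13] = 173

VLMAX = (256 × 4) / 64 = 16 lanes
AVL=21 > VLMAX=16, so vl = 16
vd[0] and(0xb7,0xf6) -> 0xb6
vd[1] and(0xa4,0xb0) -> 0xa0
vd[2] mask-off/keep -> 0x1e
vd[3] mask-off/keep -> 0x0b
vd[4] and(0x9a,0x11) -> 0x10
vd[5] mask-off/keep -> 0x90
vd[6] and(0xdc,0x3e) -> 0x1c
vd[7] and(0x99,0xcc) -> 0x88
vd[8] mask-off/keep -> 0x89
vd[9] and(0x6a,0xc0) -> 0x40
vd[10] mask-off/keep -> 0x2c
vd[11] and(0x85,0x07) -> 0x05
vd[12] mask-off/keep -> 0x62
vd[13] mask-off/keep -> 0xad
vd[14] mask-off/keep -> 0x18
vd[15] and(0x1d,0x13) -> 0x11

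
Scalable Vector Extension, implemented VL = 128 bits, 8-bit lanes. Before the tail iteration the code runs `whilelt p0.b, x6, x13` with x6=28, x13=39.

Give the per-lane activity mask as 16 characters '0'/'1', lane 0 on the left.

predicate = 1111111111100000

register lanes = 128/8 = 16
whilelt: lane j active iff 28+j < 39 → j < 11 → 11 active
bits (lane 0 leftmost): 1111111111100000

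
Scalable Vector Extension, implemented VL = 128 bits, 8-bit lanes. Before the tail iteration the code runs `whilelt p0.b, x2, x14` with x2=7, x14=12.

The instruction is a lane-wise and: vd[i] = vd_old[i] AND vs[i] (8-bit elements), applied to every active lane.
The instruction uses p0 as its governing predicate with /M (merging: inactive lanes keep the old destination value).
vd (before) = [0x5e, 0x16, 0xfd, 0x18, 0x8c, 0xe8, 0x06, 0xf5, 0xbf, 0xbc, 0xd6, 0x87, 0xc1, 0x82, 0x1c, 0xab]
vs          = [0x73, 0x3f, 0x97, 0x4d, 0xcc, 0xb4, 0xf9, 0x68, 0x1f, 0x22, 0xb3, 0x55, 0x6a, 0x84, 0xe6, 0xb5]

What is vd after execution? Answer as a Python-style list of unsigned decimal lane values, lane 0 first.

128-bit reg / 8-bit elem → 16 lanes
p0[j] = (7+j < 12); true for j=0..4 → 5 lanes set
lane  0: and(0x5e,0x73) ⇒ 0x52
lane  1: and(0x16,0x3f) ⇒ 0x16
lane  2: and(0xfd,0x97) ⇒ 0x95
lane  3: and(0x18,0x4d) ⇒ 0x08
lane  4: and(0x8c,0xcc) ⇒ 0x8c
lane  5: tail/keep ⇒ 0xe8
lane  6: tail/keep ⇒ 0x06
lane  7: tail/keep ⇒ 0xf5
lane  8: tail/keep ⇒ 0xbf
lane  9: tail/keep ⇒ 0xbc
lane 10: tail/keep ⇒ 0xd6
lane 11: tail/keep ⇒ 0x87
lane 12: tail/keep ⇒ 0xc1
lane 13: tail/keep ⇒ 0x82
lane 14: tail/keep ⇒ 0x1c
lane 15: tail/keep ⇒ 0xab

vd = [82, 22, 149, 8, 140, 232, 6, 245, 191, 188, 214, 135, 193, 130, 28, 171]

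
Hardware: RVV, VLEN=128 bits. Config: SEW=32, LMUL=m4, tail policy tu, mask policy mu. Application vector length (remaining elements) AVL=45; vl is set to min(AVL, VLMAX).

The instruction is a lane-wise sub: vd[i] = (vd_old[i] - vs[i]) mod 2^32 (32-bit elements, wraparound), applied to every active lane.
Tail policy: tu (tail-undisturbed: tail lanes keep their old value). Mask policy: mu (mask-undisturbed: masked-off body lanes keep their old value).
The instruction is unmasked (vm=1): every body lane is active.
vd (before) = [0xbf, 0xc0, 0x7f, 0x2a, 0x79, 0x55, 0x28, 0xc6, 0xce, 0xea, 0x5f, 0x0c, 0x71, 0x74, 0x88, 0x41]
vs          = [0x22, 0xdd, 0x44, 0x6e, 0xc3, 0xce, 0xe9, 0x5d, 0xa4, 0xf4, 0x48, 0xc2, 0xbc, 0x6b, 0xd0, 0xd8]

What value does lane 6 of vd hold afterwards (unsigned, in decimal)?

VLMAX = (128 × 4) / 32 = 16 lanes
vl ← min(45, 16) = 16
[0] sub(0xbf,0x22) = 0x9d
[1] sub(0xc0,0xdd) = 0xffffffe3
[2] sub(0x7f,0x44) = 0x3b
[3] sub(0x2a,0x6e) = 0xffffffbc
[4] sub(0x79,0xc3) = 0xffffffb6
[5] sub(0x55,0xce) = 0xffffff87
[6] sub(0x28,0xe9) = 0xffffff3f
[7] sub(0xc6,0x5d) = 0x69
[8] sub(0xce,0xa4) = 0x2a
[9] sub(0xea,0xf4) = 0xfffffff6
[10] sub(0x5f,0x48) = 0x17
[11] sub(0x0c,0xc2) = 0xffffff4a
[12] sub(0x71,0xbc) = 0xffffffb5
[13] sub(0x74,0x6b) = 0x09
[14] sub(0x88,0xd0) = 0xffffffb8
[15] sub(0x41,0xd8) = 0xffffff69

vd[6] = 4294967103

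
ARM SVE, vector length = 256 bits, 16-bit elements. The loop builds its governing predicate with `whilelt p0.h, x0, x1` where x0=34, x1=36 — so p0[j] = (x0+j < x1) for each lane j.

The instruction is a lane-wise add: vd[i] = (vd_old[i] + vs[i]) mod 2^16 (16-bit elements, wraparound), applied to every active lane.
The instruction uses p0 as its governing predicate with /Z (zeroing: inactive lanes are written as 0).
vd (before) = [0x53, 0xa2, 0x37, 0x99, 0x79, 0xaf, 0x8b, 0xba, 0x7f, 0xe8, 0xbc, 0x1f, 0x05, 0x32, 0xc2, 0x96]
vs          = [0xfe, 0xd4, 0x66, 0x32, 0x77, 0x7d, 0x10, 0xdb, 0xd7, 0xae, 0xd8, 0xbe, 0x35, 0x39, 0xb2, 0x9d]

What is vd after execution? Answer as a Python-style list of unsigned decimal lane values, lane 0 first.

lane count: 256 div 16 = 16
active while 34+j < 36, i.e. j ∈ [0,2) capped at 16 ⇒ 2
lane  0: add(0x53,0xfe) ⇒ 0x151
lane  1: add(0xa2,0xd4) ⇒ 0x176
lane  2: tail/zero ⇒ 0x00
lane  3: tail/zero ⇒ 0x00
lane  4: tail/zero ⇒ 0x00
lane  5: tail/zero ⇒ 0x00
lane  6: tail/zero ⇒ 0x00
lane  7: tail/zero ⇒ 0x00
lane  8: tail/zero ⇒ 0x00
lane  9: tail/zero ⇒ 0x00
lane 10: tail/zero ⇒ 0x00
lane 11: tail/zero ⇒ 0x00
lane 12: tail/zero ⇒ 0x00
lane 13: tail/zero ⇒ 0x00
lane 14: tail/zero ⇒ 0x00
lane 15: tail/zero ⇒ 0x00

vd = [337, 374, 0, 0, 0, 0, 0, 0, 0, 0, 0, 0, 0, 0, 0, 0]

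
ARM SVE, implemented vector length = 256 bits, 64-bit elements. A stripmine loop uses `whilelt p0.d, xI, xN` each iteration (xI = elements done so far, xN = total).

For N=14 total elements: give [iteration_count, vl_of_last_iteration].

[iterations, last_vl] = [4, 2]

lane count: 256 div 64 = 4
N=14: ⌈14/4⌉ = 4 iters; last vl = 14 − 3×4 = 2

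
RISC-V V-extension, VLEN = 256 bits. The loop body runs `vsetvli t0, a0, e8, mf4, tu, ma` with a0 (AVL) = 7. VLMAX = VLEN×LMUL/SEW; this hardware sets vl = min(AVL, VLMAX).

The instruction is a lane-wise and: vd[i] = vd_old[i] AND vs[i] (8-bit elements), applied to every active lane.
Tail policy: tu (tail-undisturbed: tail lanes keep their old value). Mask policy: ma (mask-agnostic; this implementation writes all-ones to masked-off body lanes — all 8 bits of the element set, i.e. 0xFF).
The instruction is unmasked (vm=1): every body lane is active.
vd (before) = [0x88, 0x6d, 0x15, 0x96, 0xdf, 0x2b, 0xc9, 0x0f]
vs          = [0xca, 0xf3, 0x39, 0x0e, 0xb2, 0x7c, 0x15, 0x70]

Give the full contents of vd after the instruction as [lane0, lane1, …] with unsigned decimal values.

vd = [136, 97, 17, 6, 146, 40, 1, 15]

VLMAX = (256 × 1/4) / 8 = 8 lanes
vl = min(AVL, VLMAX) = min(7, 8) = 7
  i=0: and(0x88,0xca) → 136
  i=1: and(0x6d,0xf3) → 97
  i=2: and(0x15,0x39) → 17
  i=3: and(0x96,0x0e) → 6
  i=4: and(0xdf,0xb2) → 146
  i=5: and(0x2b,0x7c) → 40
  i=6: and(0xc9,0x15) → 1
  i=7: tail/keep → 15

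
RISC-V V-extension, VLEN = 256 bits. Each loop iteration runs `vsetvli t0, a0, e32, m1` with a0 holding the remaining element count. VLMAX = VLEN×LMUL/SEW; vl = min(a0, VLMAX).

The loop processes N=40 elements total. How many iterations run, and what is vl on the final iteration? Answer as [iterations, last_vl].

[iterations, last_vl] = [5, 8]

VLMAX = (256 × 1) / 32 = 8 lanes
N=40: ⌈40/8⌉ = 5 iters; last vl = 40 − 4×8 = 8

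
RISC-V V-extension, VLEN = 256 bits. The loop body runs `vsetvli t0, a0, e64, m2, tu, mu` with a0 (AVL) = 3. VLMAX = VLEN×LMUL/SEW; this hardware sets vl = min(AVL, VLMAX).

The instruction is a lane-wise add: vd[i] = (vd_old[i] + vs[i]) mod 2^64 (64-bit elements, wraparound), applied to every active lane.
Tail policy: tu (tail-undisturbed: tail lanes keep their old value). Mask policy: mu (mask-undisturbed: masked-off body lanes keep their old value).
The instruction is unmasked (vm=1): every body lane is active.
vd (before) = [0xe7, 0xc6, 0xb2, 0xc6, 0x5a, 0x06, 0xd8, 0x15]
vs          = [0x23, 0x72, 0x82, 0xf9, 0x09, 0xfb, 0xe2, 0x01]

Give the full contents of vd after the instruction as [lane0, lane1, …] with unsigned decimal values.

vd = [266, 312, 308, 198, 90, 6, 216, 21]

VLMAX = VLEN×LMUL/SEW = 256×2/64 = 8
vl = min(AVL, VLMAX) = min(3, 8) = 3
lane  0: add(0xe7,0x23) ⇒ 0x10a
lane  1: add(0xc6,0x72) ⇒ 0x138
lane  2: add(0xb2,0x82) ⇒ 0x134
lane  3: tail/keep ⇒ 0xc6
lane  4: tail/keep ⇒ 0x5a
lane  5: tail/keep ⇒ 0x06
lane  6: tail/keep ⇒ 0xd8
lane  7: tail/keep ⇒ 0x15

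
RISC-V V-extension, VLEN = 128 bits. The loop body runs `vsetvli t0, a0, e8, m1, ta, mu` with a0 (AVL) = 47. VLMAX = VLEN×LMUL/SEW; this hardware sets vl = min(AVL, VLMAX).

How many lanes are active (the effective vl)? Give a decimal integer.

VLMAX = VLEN×LMUL/SEW = 128×1/8 = 16
vl ← min(47, 16) = 16

vl = 16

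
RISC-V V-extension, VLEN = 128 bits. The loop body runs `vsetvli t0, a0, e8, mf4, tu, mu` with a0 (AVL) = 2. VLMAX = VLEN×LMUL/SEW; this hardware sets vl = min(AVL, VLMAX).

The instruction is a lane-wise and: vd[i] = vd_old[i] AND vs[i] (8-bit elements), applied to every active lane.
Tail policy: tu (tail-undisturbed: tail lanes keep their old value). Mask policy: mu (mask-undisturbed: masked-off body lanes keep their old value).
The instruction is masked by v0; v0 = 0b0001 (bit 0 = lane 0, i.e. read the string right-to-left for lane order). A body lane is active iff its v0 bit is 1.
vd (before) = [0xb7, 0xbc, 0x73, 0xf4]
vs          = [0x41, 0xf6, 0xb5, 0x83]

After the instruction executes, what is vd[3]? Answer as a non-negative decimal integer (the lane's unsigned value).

vd[3] = 244

lanes per group: 128·1/4/8 = 4
vl = min(AVL, VLMAX) = min(2, 4) = 2
[0] and(0xb7,0x41) = 0x01
[1] mask-off/keep = 0xbc
[2] tail/keep = 0x73
[3] tail/keep = 0xf4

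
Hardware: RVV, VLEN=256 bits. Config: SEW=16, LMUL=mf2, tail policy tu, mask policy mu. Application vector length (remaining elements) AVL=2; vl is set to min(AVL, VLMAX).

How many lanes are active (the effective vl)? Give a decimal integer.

vl = 2

VLMAX = VLEN×LMUL/SEW = 256×1/2/16 = 8
vl ← min(2, 8) = 2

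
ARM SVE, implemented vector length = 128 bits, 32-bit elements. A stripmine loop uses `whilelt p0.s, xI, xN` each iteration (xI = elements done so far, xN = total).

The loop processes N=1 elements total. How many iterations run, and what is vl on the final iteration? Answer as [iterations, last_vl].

128-bit reg / 32-bit elem → 4 lanes
1 elements at 4/iter → 1 passes, remainder 1 on the last

[iterations, last_vl] = [1, 1]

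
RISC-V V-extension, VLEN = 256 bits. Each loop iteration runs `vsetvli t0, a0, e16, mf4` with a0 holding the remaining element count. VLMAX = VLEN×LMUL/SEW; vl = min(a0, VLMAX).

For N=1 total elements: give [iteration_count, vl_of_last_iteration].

VLMAX = (256 × 1/4) / 16 = 4 lanes
N=1: ⌈1/4⌉ = 1 iters; last vl = 1 − 0×4 = 1

[iterations, last_vl] = [1, 1]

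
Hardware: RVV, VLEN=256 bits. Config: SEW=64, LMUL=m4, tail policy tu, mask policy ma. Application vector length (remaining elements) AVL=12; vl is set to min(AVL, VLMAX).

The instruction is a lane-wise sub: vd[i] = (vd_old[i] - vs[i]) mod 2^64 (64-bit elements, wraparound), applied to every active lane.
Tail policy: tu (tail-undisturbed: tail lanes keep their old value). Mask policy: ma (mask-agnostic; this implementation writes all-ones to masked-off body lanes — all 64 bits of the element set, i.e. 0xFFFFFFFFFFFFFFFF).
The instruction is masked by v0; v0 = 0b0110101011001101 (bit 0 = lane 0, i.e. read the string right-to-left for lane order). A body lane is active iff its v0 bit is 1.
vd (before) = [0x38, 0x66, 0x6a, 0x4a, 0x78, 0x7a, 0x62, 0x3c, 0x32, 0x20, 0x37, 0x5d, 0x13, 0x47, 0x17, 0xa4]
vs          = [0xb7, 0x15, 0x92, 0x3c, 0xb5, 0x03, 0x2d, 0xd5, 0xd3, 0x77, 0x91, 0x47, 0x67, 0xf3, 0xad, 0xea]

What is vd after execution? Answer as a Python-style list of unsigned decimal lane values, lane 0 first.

vd = [18446744073709551489, 18446744073709551615, 18446744073709551576, 14, 18446744073709551615, 18446744073709551615, 53, 18446744073709551463, 18446744073709551615, 18446744073709551529, 18446744073709551615, 22, 19, 71, 23, 164]

VLMAX = VLEN×LMUL/SEW = 256×4/64 = 16
vl ← min(12, 16) = 12
lane  0: sub(0x38,0xb7) ⇒ 0xffffffffffffff81
lane  1: mask-off/ones ⇒ 0xffffffffffffffff
lane  2: sub(0x6a,0x92) ⇒ 0xffffffffffffffd8
lane  3: sub(0x4a,0x3c) ⇒ 0x0e
lane  4: mask-off/ones ⇒ 0xffffffffffffffff
lane  5: mask-off/ones ⇒ 0xffffffffffffffff
lane  6: sub(0x62,0x2d) ⇒ 0x35
lane  7: sub(0x3c,0xd5) ⇒ 0xffffffffffffff67
lane  8: mask-off/ones ⇒ 0xffffffffffffffff
lane  9: sub(0x20,0x77) ⇒ 0xffffffffffffffa9
lane 10: mask-off/ones ⇒ 0xffffffffffffffff
lane 11: sub(0x5d,0x47) ⇒ 0x16
lane 12: tail/keep ⇒ 0x13
lane 13: tail/keep ⇒ 0x47
lane 14: tail/keep ⇒ 0x17
lane 15: tail/keep ⇒ 0xa4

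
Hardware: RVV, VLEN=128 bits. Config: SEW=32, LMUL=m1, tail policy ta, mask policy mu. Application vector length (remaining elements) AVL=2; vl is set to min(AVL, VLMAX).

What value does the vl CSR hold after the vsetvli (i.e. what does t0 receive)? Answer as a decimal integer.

vl = 2

VLMAX = VLEN×LMUL/SEW = 128×1/32 = 4
AVL=2 ≤ VLMAX=4, so vl = 2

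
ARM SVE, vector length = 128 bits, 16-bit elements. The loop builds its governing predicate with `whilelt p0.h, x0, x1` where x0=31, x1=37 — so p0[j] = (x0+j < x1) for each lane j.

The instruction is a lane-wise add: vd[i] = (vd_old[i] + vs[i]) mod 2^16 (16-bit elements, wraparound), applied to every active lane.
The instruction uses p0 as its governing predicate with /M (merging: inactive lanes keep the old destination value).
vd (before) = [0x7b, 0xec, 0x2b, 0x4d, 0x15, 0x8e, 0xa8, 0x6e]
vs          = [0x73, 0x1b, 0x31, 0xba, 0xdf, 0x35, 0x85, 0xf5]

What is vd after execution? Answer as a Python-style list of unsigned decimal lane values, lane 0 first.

128-bit reg / 16-bit elem → 8 lanes
p0[j] = (31+j < 37); true for j=0..5 → 6 lanes set
vd[0] add(0x7b,0x73) -> 0xee
vd[1] add(0xec,0x1b) -> 0x107
vd[2] add(0x2b,0x31) -> 0x5c
vd[3] add(0x4d,0xba) -> 0x107
vd[4] add(0x15,0xdf) -> 0xf4
vd[5] add(0x8e,0x35) -> 0xc3
vd[6] tail/keep -> 0xa8
vd[7] tail/keep -> 0x6e

vd = [238, 263, 92, 263, 244, 195, 168, 110]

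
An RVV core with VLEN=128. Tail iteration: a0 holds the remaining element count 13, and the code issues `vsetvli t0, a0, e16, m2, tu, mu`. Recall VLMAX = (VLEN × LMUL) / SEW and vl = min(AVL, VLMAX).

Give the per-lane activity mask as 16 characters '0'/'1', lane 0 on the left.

VLMAX = (128 × 2) / 16 = 16 lanes
vl ← min(13, 16) = 13
bits (lane 0 leftmost): 1111111111111000

predicate = 1111111111111000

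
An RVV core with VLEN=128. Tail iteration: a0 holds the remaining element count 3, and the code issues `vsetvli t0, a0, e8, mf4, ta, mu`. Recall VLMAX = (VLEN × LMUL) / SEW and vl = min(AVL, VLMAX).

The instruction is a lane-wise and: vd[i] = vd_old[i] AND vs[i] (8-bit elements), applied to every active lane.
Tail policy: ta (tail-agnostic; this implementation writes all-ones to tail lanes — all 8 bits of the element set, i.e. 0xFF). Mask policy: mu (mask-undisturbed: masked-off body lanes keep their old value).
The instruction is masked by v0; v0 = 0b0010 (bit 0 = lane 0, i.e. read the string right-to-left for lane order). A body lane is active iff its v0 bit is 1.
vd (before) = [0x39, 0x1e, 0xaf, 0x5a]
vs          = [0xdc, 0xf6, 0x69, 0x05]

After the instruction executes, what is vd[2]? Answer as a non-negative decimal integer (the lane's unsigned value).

lanes per group: 128·1/4/8 = 4
vl ← min(3, 4) = 3
[0] mask-off/keep = 0x39
[1] and(0x1e,0xf6) = 0x16
[2] mask-off/keep = 0xaf
[3] tail/ones = 0xff

vd[2] = 175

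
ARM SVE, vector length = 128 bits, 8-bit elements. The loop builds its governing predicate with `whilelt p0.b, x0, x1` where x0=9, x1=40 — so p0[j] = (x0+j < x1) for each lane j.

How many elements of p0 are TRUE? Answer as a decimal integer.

vl = 16

128-bit reg / 8-bit elem → 16 lanes
active while 9+j < 40, i.e. j ∈ [0,31) capped at 16 ⇒ 16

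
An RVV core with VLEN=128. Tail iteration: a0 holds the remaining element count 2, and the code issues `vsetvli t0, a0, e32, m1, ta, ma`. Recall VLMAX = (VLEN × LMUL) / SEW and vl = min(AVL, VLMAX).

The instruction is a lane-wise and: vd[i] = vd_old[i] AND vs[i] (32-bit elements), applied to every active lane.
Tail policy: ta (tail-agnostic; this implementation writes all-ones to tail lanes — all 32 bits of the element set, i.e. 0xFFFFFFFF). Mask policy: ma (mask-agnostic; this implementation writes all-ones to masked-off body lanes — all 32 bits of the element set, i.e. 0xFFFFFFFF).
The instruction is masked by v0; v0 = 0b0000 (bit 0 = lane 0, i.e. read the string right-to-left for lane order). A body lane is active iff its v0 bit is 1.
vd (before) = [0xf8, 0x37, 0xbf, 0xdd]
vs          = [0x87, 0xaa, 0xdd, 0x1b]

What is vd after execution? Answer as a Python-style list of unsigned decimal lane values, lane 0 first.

VLMAX = VLEN×LMUL/SEW = 128×1/32 = 4
vl = min(AVL, VLMAX) = min(2, 4) = 2
vd[0] mask-off/ones -> 0xffffffff
vd[1] mask-off/ones -> 0xffffffff
vd[2] tail/ones -> 0xffffffff
vd[3] tail/ones -> 0xffffffff

vd = [4294967295, 4294967295, 4294967295, 4294967295]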